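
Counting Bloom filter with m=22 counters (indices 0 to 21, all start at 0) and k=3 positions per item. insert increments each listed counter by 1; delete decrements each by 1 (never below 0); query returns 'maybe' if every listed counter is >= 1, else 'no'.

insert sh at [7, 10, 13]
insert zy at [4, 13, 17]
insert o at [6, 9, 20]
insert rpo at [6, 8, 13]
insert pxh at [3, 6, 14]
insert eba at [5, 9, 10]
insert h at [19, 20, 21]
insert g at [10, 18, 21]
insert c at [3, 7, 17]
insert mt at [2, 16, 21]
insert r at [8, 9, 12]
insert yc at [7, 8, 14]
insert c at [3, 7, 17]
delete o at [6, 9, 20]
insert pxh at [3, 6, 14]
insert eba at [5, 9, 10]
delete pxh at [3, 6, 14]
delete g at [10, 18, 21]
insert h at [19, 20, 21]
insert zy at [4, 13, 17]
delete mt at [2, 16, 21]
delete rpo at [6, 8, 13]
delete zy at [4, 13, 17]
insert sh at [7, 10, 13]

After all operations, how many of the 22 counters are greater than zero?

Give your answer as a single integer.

Answer: 15

Derivation:
Step 1: insert sh at [7, 10, 13] -> counters=[0,0,0,0,0,0,0,1,0,0,1,0,0,1,0,0,0,0,0,0,0,0]
Step 2: insert zy at [4, 13, 17] -> counters=[0,0,0,0,1,0,0,1,0,0,1,0,0,2,0,0,0,1,0,0,0,0]
Step 3: insert o at [6, 9, 20] -> counters=[0,0,0,0,1,0,1,1,0,1,1,0,0,2,0,0,0,1,0,0,1,0]
Step 4: insert rpo at [6, 8, 13] -> counters=[0,0,0,0,1,0,2,1,1,1,1,0,0,3,0,0,0,1,0,0,1,0]
Step 5: insert pxh at [3, 6, 14] -> counters=[0,0,0,1,1,0,3,1,1,1,1,0,0,3,1,0,0,1,0,0,1,0]
Step 6: insert eba at [5, 9, 10] -> counters=[0,0,0,1,1,1,3,1,1,2,2,0,0,3,1,0,0,1,0,0,1,0]
Step 7: insert h at [19, 20, 21] -> counters=[0,0,0,1,1,1,3,1,1,2,2,0,0,3,1,0,0,1,0,1,2,1]
Step 8: insert g at [10, 18, 21] -> counters=[0,0,0,1,1,1,3,1,1,2,3,0,0,3,1,0,0,1,1,1,2,2]
Step 9: insert c at [3, 7, 17] -> counters=[0,0,0,2,1,1,3,2,1,2,3,0,0,3,1,0,0,2,1,1,2,2]
Step 10: insert mt at [2, 16, 21] -> counters=[0,0,1,2,1,1,3,2,1,2,3,0,0,3,1,0,1,2,1,1,2,3]
Step 11: insert r at [8, 9, 12] -> counters=[0,0,1,2,1,1,3,2,2,3,3,0,1,3,1,0,1,2,1,1,2,3]
Step 12: insert yc at [7, 8, 14] -> counters=[0,0,1,2,1,1,3,3,3,3,3,0,1,3,2,0,1,2,1,1,2,3]
Step 13: insert c at [3, 7, 17] -> counters=[0,0,1,3,1,1,3,4,3,3,3,0,1,3,2,0,1,3,1,1,2,3]
Step 14: delete o at [6, 9, 20] -> counters=[0,0,1,3,1,1,2,4,3,2,3,0,1,3,2,0,1,3,1,1,1,3]
Step 15: insert pxh at [3, 6, 14] -> counters=[0,0,1,4,1,1,3,4,3,2,3,0,1,3,3,0,1,3,1,1,1,3]
Step 16: insert eba at [5, 9, 10] -> counters=[0,0,1,4,1,2,3,4,3,3,4,0,1,3,3,0,1,3,1,1,1,3]
Step 17: delete pxh at [3, 6, 14] -> counters=[0,0,1,3,1,2,2,4,3,3,4,0,1,3,2,0,1,3,1,1,1,3]
Step 18: delete g at [10, 18, 21] -> counters=[0,0,1,3,1,2,2,4,3,3,3,0,1,3,2,0,1,3,0,1,1,2]
Step 19: insert h at [19, 20, 21] -> counters=[0,0,1,3,1,2,2,4,3,3,3,0,1,3,2,0,1,3,0,2,2,3]
Step 20: insert zy at [4, 13, 17] -> counters=[0,0,1,3,2,2,2,4,3,3,3,0,1,4,2,0,1,4,0,2,2,3]
Step 21: delete mt at [2, 16, 21] -> counters=[0,0,0,3,2,2,2,4,3,3,3,0,1,4,2,0,0,4,0,2,2,2]
Step 22: delete rpo at [6, 8, 13] -> counters=[0,0,0,3,2,2,1,4,2,3,3,0,1,3,2,0,0,4,0,2,2,2]
Step 23: delete zy at [4, 13, 17] -> counters=[0,0,0,3,1,2,1,4,2,3,3,0,1,2,2,0,0,3,0,2,2,2]
Step 24: insert sh at [7, 10, 13] -> counters=[0,0,0,3,1,2,1,5,2,3,4,0,1,3,2,0,0,3,0,2,2,2]
Final counters=[0,0,0,3,1,2,1,5,2,3,4,0,1,3,2,0,0,3,0,2,2,2] -> 15 nonzero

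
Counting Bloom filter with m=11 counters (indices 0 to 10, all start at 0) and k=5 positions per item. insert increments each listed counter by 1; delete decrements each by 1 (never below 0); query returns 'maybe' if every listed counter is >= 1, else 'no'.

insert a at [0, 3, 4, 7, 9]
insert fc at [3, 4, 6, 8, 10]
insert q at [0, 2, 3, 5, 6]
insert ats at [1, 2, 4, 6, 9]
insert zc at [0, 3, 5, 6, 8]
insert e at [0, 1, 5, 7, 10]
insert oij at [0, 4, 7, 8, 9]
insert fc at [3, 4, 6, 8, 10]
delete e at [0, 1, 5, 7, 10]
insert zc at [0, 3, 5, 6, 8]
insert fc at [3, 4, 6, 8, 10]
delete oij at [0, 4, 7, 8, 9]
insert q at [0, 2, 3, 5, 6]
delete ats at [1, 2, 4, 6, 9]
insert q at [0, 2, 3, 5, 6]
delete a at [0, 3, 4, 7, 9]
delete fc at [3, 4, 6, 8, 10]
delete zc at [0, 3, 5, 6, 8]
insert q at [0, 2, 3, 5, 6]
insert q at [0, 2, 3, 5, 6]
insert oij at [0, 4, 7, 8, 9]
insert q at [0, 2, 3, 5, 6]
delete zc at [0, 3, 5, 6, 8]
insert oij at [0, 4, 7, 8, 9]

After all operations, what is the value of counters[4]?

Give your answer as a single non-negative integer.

Step 1: insert a at [0, 3, 4, 7, 9] -> counters=[1,0,0,1,1,0,0,1,0,1,0]
Step 2: insert fc at [3, 4, 6, 8, 10] -> counters=[1,0,0,2,2,0,1,1,1,1,1]
Step 3: insert q at [0, 2, 3, 5, 6] -> counters=[2,0,1,3,2,1,2,1,1,1,1]
Step 4: insert ats at [1, 2, 4, 6, 9] -> counters=[2,1,2,3,3,1,3,1,1,2,1]
Step 5: insert zc at [0, 3, 5, 6, 8] -> counters=[3,1,2,4,3,2,4,1,2,2,1]
Step 6: insert e at [0, 1, 5, 7, 10] -> counters=[4,2,2,4,3,3,4,2,2,2,2]
Step 7: insert oij at [0, 4, 7, 8, 9] -> counters=[5,2,2,4,4,3,4,3,3,3,2]
Step 8: insert fc at [3, 4, 6, 8, 10] -> counters=[5,2,2,5,5,3,5,3,4,3,3]
Step 9: delete e at [0, 1, 5, 7, 10] -> counters=[4,1,2,5,5,2,5,2,4,3,2]
Step 10: insert zc at [0, 3, 5, 6, 8] -> counters=[5,1,2,6,5,3,6,2,5,3,2]
Step 11: insert fc at [3, 4, 6, 8, 10] -> counters=[5,1,2,7,6,3,7,2,6,3,3]
Step 12: delete oij at [0, 4, 7, 8, 9] -> counters=[4,1,2,7,5,3,7,1,5,2,3]
Step 13: insert q at [0, 2, 3, 5, 6] -> counters=[5,1,3,8,5,4,8,1,5,2,3]
Step 14: delete ats at [1, 2, 4, 6, 9] -> counters=[5,0,2,8,4,4,7,1,5,1,3]
Step 15: insert q at [0, 2, 3, 5, 6] -> counters=[6,0,3,9,4,5,8,1,5,1,3]
Step 16: delete a at [0, 3, 4, 7, 9] -> counters=[5,0,3,8,3,5,8,0,5,0,3]
Step 17: delete fc at [3, 4, 6, 8, 10] -> counters=[5,0,3,7,2,5,7,0,4,0,2]
Step 18: delete zc at [0, 3, 5, 6, 8] -> counters=[4,0,3,6,2,4,6,0,3,0,2]
Step 19: insert q at [0, 2, 3, 5, 6] -> counters=[5,0,4,7,2,5,7,0,3,0,2]
Step 20: insert q at [0, 2, 3, 5, 6] -> counters=[6,0,5,8,2,6,8,0,3,0,2]
Step 21: insert oij at [0, 4, 7, 8, 9] -> counters=[7,0,5,8,3,6,8,1,4,1,2]
Step 22: insert q at [0, 2, 3, 5, 6] -> counters=[8,0,6,9,3,7,9,1,4,1,2]
Step 23: delete zc at [0, 3, 5, 6, 8] -> counters=[7,0,6,8,3,6,8,1,3,1,2]
Step 24: insert oij at [0, 4, 7, 8, 9] -> counters=[8,0,6,8,4,6,8,2,4,2,2]
Final counters=[8,0,6,8,4,6,8,2,4,2,2] -> counters[4]=4

Answer: 4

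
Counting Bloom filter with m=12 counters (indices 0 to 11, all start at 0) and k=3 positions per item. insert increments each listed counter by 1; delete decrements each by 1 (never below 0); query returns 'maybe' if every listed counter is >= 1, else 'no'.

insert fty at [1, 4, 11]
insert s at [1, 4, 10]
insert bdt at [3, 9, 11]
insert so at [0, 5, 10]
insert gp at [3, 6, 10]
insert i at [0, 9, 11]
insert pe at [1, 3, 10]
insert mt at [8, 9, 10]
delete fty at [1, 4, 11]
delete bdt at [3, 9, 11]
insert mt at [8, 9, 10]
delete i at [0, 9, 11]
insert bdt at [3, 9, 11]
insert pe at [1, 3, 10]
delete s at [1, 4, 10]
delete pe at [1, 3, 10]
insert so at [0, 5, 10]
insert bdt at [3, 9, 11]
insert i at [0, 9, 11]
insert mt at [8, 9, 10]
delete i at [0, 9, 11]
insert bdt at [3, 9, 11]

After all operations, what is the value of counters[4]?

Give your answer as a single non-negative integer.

Answer: 0

Derivation:
Step 1: insert fty at [1, 4, 11] -> counters=[0,1,0,0,1,0,0,0,0,0,0,1]
Step 2: insert s at [1, 4, 10] -> counters=[0,2,0,0,2,0,0,0,0,0,1,1]
Step 3: insert bdt at [3, 9, 11] -> counters=[0,2,0,1,2,0,0,0,0,1,1,2]
Step 4: insert so at [0, 5, 10] -> counters=[1,2,0,1,2,1,0,0,0,1,2,2]
Step 5: insert gp at [3, 6, 10] -> counters=[1,2,0,2,2,1,1,0,0,1,3,2]
Step 6: insert i at [0, 9, 11] -> counters=[2,2,0,2,2,1,1,0,0,2,3,3]
Step 7: insert pe at [1, 3, 10] -> counters=[2,3,0,3,2,1,1,0,0,2,4,3]
Step 8: insert mt at [8, 9, 10] -> counters=[2,3,0,3,2,1,1,0,1,3,5,3]
Step 9: delete fty at [1, 4, 11] -> counters=[2,2,0,3,1,1,1,0,1,3,5,2]
Step 10: delete bdt at [3, 9, 11] -> counters=[2,2,0,2,1,1,1,0,1,2,5,1]
Step 11: insert mt at [8, 9, 10] -> counters=[2,2,0,2,1,1,1,0,2,3,6,1]
Step 12: delete i at [0, 9, 11] -> counters=[1,2,0,2,1,1,1,0,2,2,6,0]
Step 13: insert bdt at [3, 9, 11] -> counters=[1,2,0,3,1,1,1,0,2,3,6,1]
Step 14: insert pe at [1, 3, 10] -> counters=[1,3,0,4,1,1,1,0,2,3,7,1]
Step 15: delete s at [1, 4, 10] -> counters=[1,2,0,4,0,1,1,0,2,3,6,1]
Step 16: delete pe at [1, 3, 10] -> counters=[1,1,0,3,0,1,1,0,2,3,5,1]
Step 17: insert so at [0, 5, 10] -> counters=[2,1,0,3,0,2,1,0,2,3,6,1]
Step 18: insert bdt at [3, 9, 11] -> counters=[2,1,0,4,0,2,1,0,2,4,6,2]
Step 19: insert i at [0, 9, 11] -> counters=[3,1,0,4,0,2,1,0,2,5,6,3]
Step 20: insert mt at [8, 9, 10] -> counters=[3,1,0,4,0,2,1,0,3,6,7,3]
Step 21: delete i at [0, 9, 11] -> counters=[2,1,0,4,0,2,1,0,3,5,7,2]
Step 22: insert bdt at [3, 9, 11] -> counters=[2,1,0,5,0,2,1,0,3,6,7,3]
Final counters=[2,1,0,5,0,2,1,0,3,6,7,3] -> counters[4]=0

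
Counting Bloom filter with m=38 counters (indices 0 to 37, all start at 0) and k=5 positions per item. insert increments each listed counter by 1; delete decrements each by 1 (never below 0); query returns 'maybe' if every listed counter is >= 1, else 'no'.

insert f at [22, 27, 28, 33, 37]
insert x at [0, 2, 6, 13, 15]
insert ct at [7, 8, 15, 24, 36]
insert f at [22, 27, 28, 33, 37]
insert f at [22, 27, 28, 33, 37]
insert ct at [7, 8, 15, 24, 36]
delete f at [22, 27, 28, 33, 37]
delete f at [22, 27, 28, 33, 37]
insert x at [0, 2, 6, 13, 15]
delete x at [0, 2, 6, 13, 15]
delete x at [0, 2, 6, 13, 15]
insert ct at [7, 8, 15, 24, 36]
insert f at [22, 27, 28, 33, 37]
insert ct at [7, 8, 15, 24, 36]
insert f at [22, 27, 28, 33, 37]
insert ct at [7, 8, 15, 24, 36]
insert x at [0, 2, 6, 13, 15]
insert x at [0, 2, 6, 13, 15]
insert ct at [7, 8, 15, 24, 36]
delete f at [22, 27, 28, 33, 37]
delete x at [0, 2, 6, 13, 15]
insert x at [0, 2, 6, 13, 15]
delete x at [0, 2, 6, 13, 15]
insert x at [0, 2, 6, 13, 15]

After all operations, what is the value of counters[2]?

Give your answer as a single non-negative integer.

Step 1: insert f at [22, 27, 28, 33, 37] -> counters=[0,0,0,0,0,0,0,0,0,0,0,0,0,0,0,0,0,0,0,0,0,0,1,0,0,0,0,1,1,0,0,0,0,1,0,0,0,1]
Step 2: insert x at [0, 2, 6, 13, 15] -> counters=[1,0,1,0,0,0,1,0,0,0,0,0,0,1,0,1,0,0,0,0,0,0,1,0,0,0,0,1,1,0,0,0,0,1,0,0,0,1]
Step 3: insert ct at [7, 8, 15, 24, 36] -> counters=[1,0,1,0,0,0,1,1,1,0,0,0,0,1,0,2,0,0,0,0,0,0,1,0,1,0,0,1,1,0,0,0,0,1,0,0,1,1]
Step 4: insert f at [22, 27, 28, 33, 37] -> counters=[1,0,1,0,0,0,1,1,1,0,0,0,0,1,0,2,0,0,0,0,0,0,2,0,1,0,0,2,2,0,0,0,0,2,0,0,1,2]
Step 5: insert f at [22, 27, 28, 33, 37] -> counters=[1,0,1,0,0,0,1,1,1,0,0,0,0,1,0,2,0,0,0,0,0,0,3,0,1,0,0,3,3,0,0,0,0,3,0,0,1,3]
Step 6: insert ct at [7, 8, 15, 24, 36] -> counters=[1,0,1,0,0,0,1,2,2,0,0,0,0,1,0,3,0,0,0,0,0,0,3,0,2,0,0,3,3,0,0,0,0,3,0,0,2,3]
Step 7: delete f at [22, 27, 28, 33, 37] -> counters=[1,0,1,0,0,0,1,2,2,0,0,0,0,1,0,3,0,0,0,0,0,0,2,0,2,0,0,2,2,0,0,0,0,2,0,0,2,2]
Step 8: delete f at [22, 27, 28, 33, 37] -> counters=[1,0,1,0,0,0,1,2,2,0,0,0,0,1,0,3,0,0,0,0,0,0,1,0,2,0,0,1,1,0,0,0,0,1,0,0,2,1]
Step 9: insert x at [0, 2, 6, 13, 15] -> counters=[2,0,2,0,0,0,2,2,2,0,0,0,0,2,0,4,0,0,0,0,0,0,1,0,2,0,0,1,1,0,0,0,0,1,0,0,2,1]
Step 10: delete x at [0, 2, 6, 13, 15] -> counters=[1,0,1,0,0,0,1,2,2,0,0,0,0,1,0,3,0,0,0,0,0,0,1,0,2,0,0,1,1,0,0,0,0,1,0,0,2,1]
Step 11: delete x at [0, 2, 6, 13, 15] -> counters=[0,0,0,0,0,0,0,2,2,0,0,0,0,0,0,2,0,0,0,0,0,0,1,0,2,0,0,1,1,0,0,0,0,1,0,0,2,1]
Step 12: insert ct at [7, 8, 15, 24, 36] -> counters=[0,0,0,0,0,0,0,3,3,0,0,0,0,0,0,3,0,0,0,0,0,0,1,0,3,0,0,1,1,0,0,0,0,1,0,0,3,1]
Step 13: insert f at [22, 27, 28, 33, 37] -> counters=[0,0,0,0,0,0,0,3,3,0,0,0,0,0,0,3,0,0,0,0,0,0,2,0,3,0,0,2,2,0,0,0,0,2,0,0,3,2]
Step 14: insert ct at [7, 8, 15, 24, 36] -> counters=[0,0,0,0,0,0,0,4,4,0,0,0,0,0,0,4,0,0,0,0,0,0,2,0,4,0,0,2,2,0,0,0,0,2,0,0,4,2]
Step 15: insert f at [22, 27, 28, 33, 37] -> counters=[0,0,0,0,0,0,0,4,4,0,0,0,0,0,0,4,0,0,0,0,0,0,3,0,4,0,0,3,3,0,0,0,0,3,0,0,4,3]
Step 16: insert ct at [7, 8, 15, 24, 36] -> counters=[0,0,0,0,0,0,0,5,5,0,0,0,0,0,0,5,0,0,0,0,0,0,3,0,5,0,0,3,3,0,0,0,0,3,0,0,5,3]
Step 17: insert x at [0, 2, 6, 13, 15] -> counters=[1,0,1,0,0,0,1,5,5,0,0,0,0,1,0,6,0,0,0,0,0,0,3,0,5,0,0,3,3,0,0,0,0,3,0,0,5,3]
Step 18: insert x at [0, 2, 6, 13, 15] -> counters=[2,0,2,0,0,0,2,5,5,0,0,0,0,2,0,7,0,0,0,0,0,0,3,0,5,0,0,3,3,0,0,0,0,3,0,0,5,3]
Step 19: insert ct at [7, 8, 15, 24, 36] -> counters=[2,0,2,0,0,0,2,6,6,0,0,0,0,2,0,8,0,0,0,0,0,0,3,0,6,0,0,3,3,0,0,0,0,3,0,0,6,3]
Step 20: delete f at [22, 27, 28, 33, 37] -> counters=[2,0,2,0,0,0,2,6,6,0,0,0,0,2,0,8,0,0,0,0,0,0,2,0,6,0,0,2,2,0,0,0,0,2,0,0,6,2]
Step 21: delete x at [0, 2, 6, 13, 15] -> counters=[1,0,1,0,0,0,1,6,6,0,0,0,0,1,0,7,0,0,0,0,0,0,2,0,6,0,0,2,2,0,0,0,0,2,0,0,6,2]
Step 22: insert x at [0, 2, 6, 13, 15] -> counters=[2,0,2,0,0,0,2,6,6,0,0,0,0,2,0,8,0,0,0,0,0,0,2,0,6,0,0,2,2,0,0,0,0,2,0,0,6,2]
Step 23: delete x at [0, 2, 6, 13, 15] -> counters=[1,0,1,0,0,0,1,6,6,0,0,0,0,1,0,7,0,0,0,0,0,0,2,0,6,0,0,2,2,0,0,0,0,2,0,0,6,2]
Step 24: insert x at [0, 2, 6, 13, 15] -> counters=[2,0,2,0,0,0,2,6,6,0,0,0,0,2,0,8,0,0,0,0,0,0,2,0,6,0,0,2,2,0,0,0,0,2,0,0,6,2]
Final counters=[2,0,2,0,0,0,2,6,6,0,0,0,0,2,0,8,0,0,0,0,0,0,2,0,6,0,0,2,2,0,0,0,0,2,0,0,6,2] -> counters[2]=2

Answer: 2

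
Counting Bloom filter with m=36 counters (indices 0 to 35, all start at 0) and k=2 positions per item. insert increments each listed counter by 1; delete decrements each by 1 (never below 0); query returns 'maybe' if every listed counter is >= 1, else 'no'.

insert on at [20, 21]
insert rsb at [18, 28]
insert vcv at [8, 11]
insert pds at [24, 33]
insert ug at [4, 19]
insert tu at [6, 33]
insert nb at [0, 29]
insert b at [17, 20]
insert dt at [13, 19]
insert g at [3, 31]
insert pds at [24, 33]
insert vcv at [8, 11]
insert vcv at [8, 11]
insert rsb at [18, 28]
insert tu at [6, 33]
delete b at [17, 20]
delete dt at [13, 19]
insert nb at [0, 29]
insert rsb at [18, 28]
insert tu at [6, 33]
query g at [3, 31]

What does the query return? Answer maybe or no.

Step 1: insert on at [20, 21] -> counters=[0,0,0,0,0,0,0,0,0,0,0,0,0,0,0,0,0,0,0,0,1,1,0,0,0,0,0,0,0,0,0,0,0,0,0,0]
Step 2: insert rsb at [18, 28] -> counters=[0,0,0,0,0,0,0,0,0,0,0,0,0,0,0,0,0,0,1,0,1,1,0,0,0,0,0,0,1,0,0,0,0,0,0,0]
Step 3: insert vcv at [8, 11] -> counters=[0,0,0,0,0,0,0,0,1,0,0,1,0,0,0,0,0,0,1,0,1,1,0,0,0,0,0,0,1,0,0,0,0,0,0,0]
Step 4: insert pds at [24, 33] -> counters=[0,0,0,0,0,0,0,0,1,0,0,1,0,0,0,0,0,0,1,0,1,1,0,0,1,0,0,0,1,0,0,0,0,1,0,0]
Step 5: insert ug at [4, 19] -> counters=[0,0,0,0,1,0,0,0,1,0,0,1,0,0,0,0,0,0,1,1,1,1,0,0,1,0,0,0,1,0,0,0,0,1,0,0]
Step 6: insert tu at [6, 33] -> counters=[0,0,0,0,1,0,1,0,1,0,0,1,0,0,0,0,0,0,1,1,1,1,0,0,1,0,0,0,1,0,0,0,0,2,0,0]
Step 7: insert nb at [0, 29] -> counters=[1,0,0,0,1,0,1,0,1,0,0,1,0,0,0,0,0,0,1,1,1,1,0,0,1,0,0,0,1,1,0,0,0,2,0,0]
Step 8: insert b at [17, 20] -> counters=[1,0,0,0,1,0,1,0,1,0,0,1,0,0,0,0,0,1,1,1,2,1,0,0,1,0,0,0,1,1,0,0,0,2,0,0]
Step 9: insert dt at [13, 19] -> counters=[1,0,0,0,1,0,1,0,1,0,0,1,0,1,0,0,0,1,1,2,2,1,0,0,1,0,0,0,1,1,0,0,0,2,0,0]
Step 10: insert g at [3, 31] -> counters=[1,0,0,1,1,0,1,0,1,0,0,1,0,1,0,0,0,1,1,2,2,1,0,0,1,0,0,0,1,1,0,1,0,2,0,0]
Step 11: insert pds at [24, 33] -> counters=[1,0,0,1,1,0,1,0,1,0,0,1,0,1,0,0,0,1,1,2,2,1,0,0,2,0,0,0,1,1,0,1,0,3,0,0]
Step 12: insert vcv at [8, 11] -> counters=[1,0,0,1,1,0,1,0,2,0,0,2,0,1,0,0,0,1,1,2,2,1,0,0,2,0,0,0,1,1,0,1,0,3,0,0]
Step 13: insert vcv at [8, 11] -> counters=[1,0,0,1,1,0,1,0,3,0,0,3,0,1,0,0,0,1,1,2,2,1,0,0,2,0,0,0,1,1,0,1,0,3,0,0]
Step 14: insert rsb at [18, 28] -> counters=[1,0,0,1,1,0,1,0,3,0,0,3,0,1,0,0,0,1,2,2,2,1,0,0,2,0,0,0,2,1,0,1,0,3,0,0]
Step 15: insert tu at [6, 33] -> counters=[1,0,0,1,1,0,2,0,3,0,0,3,0,1,0,0,0,1,2,2,2,1,0,0,2,0,0,0,2,1,0,1,0,4,0,0]
Step 16: delete b at [17, 20] -> counters=[1,0,0,1,1,0,2,0,3,0,0,3,0,1,0,0,0,0,2,2,1,1,0,0,2,0,0,0,2,1,0,1,0,4,0,0]
Step 17: delete dt at [13, 19] -> counters=[1,0,0,1,1,0,2,0,3,0,0,3,0,0,0,0,0,0,2,1,1,1,0,0,2,0,0,0,2,1,0,1,0,4,0,0]
Step 18: insert nb at [0, 29] -> counters=[2,0,0,1,1,0,2,0,3,0,0,3,0,0,0,0,0,0,2,1,1,1,0,0,2,0,0,0,2,2,0,1,0,4,0,0]
Step 19: insert rsb at [18, 28] -> counters=[2,0,0,1,1,0,2,0,3,0,0,3,0,0,0,0,0,0,3,1,1,1,0,0,2,0,0,0,3,2,0,1,0,4,0,0]
Step 20: insert tu at [6, 33] -> counters=[2,0,0,1,1,0,3,0,3,0,0,3,0,0,0,0,0,0,3,1,1,1,0,0,2,0,0,0,3,2,0,1,0,5,0,0]
Query g: check counters[3]=1 counters[31]=1 -> maybe

Answer: maybe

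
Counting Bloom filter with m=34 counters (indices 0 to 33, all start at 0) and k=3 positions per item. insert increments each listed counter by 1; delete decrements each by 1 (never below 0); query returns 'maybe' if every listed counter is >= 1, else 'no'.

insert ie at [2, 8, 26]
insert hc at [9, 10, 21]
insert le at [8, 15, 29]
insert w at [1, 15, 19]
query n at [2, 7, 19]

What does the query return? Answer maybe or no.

Answer: no

Derivation:
Step 1: insert ie at [2, 8, 26] -> counters=[0,0,1,0,0,0,0,0,1,0,0,0,0,0,0,0,0,0,0,0,0,0,0,0,0,0,1,0,0,0,0,0,0,0]
Step 2: insert hc at [9, 10, 21] -> counters=[0,0,1,0,0,0,0,0,1,1,1,0,0,0,0,0,0,0,0,0,0,1,0,0,0,0,1,0,0,0,0,0,0,0]
Step 3: insert le at [8, 15, 29] -> counters=[0,0,1,0,0,0,0,0,2,1,1,0,0,0,0,1,0,0,0,0,0,1,0,0,0,0,1,0,0,1,0,0,0,0]
Step 4: insert w at [1, 15, 19] -> counters=[0,1,1,0,0,0,0,0,2,1,1,0,0,0,0,2,0,0,0,1,0,1,0,0,0,0,1,0,0,1,0,0,0,0]
Query n: check counters[2]=1 counters[7]=0 counters[19]=1 -> no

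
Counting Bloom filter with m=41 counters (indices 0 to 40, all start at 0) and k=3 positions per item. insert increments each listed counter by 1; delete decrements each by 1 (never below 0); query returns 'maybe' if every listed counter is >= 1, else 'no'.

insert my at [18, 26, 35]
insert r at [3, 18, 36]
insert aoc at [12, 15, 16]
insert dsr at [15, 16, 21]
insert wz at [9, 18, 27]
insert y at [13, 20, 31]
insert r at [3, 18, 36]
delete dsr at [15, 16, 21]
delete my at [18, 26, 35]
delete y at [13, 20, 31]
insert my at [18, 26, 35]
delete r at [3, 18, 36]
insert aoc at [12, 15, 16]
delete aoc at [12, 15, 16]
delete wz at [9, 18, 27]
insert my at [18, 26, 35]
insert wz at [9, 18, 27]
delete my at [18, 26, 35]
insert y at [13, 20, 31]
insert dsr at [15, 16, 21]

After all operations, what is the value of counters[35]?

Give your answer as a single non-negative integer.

Step 1: insert my at [18, 26, 35] -> counters=[0,0,0,0,0,0,0,0,0,0,0,0,0,0,0,0,0,0,1,0,0,0,0,0,0,0,1,0,0,0,0,0,0,0,0,1,0,0,0,0,0]
Step 2: insert r at [3, 18, 36] -> counters=[0,0,0,1,0,0,0,0,0,0,0,0,0,0,0,0,0,0,2,0,0,0,0,0,0,0,1,0,0,0,0,0,0,0,0,1,1,0,0,0,0]
Step 3: insert aoc at [12, 15, 16] -> counters=[0,0,0,1,0,0,0,0,0,0,0,0,1,0,0,1,1,0,2,0,0,0,0,0,0,0,1,0,0,0,0,0,0,0,0,1,1,0,0,0,0]
Step 4: insert dsr at [15, 16, 21] -> counters=[0,0,0,1,0,0,0,0,0,0,0,0,1,0,0,2,2,0,2,0,0,1,0,0,0,0,1,0,0,0,0,0,0,0,0,1,1,0,0,0,0]
Step 5: insert wz at [9, 18, 27] -> counters=[0,0,0,1,0,0,0,0,0,1,0,0,1,0,0,2,2,0,3,0,0,1,0,0,0,0,1,1,0,0,0,0,0,0,0,1,1,0,0,0,0]
Step 6: insert y at [13, 20, 31] -> counters=[0,0,0,1,0,0,0,0,0,1,0,0,1,1,0,2,2,0,3,0,1,1,0,0,0,0,1,1,0,0,0,1,0,0,0,1,1,0,0,0,0]
Step 7: insert r at [3, 18, 36] -> counters=[0,0,0,2,0,0,0,0,0,1,0,0,1,1,0,2,2,0,4,0,1,1,0,0,0,0,1,1,0,0,0,1,0,0,0,1,2,0,0,0,0]
Step 8: delete dsr at [15, 16, 21] -> counters=[0,0,0,2,0,0,0,0,0,1,0,0,1,1,0,1,1,0,4,0,1,0,0,0,0,0,1,1,0,0,0,1,0,0,0,1,2,0,0,0,0]
Step 9: delete my at [18, 26, 35] -> counters=[0,0,0,2,0,0,0,0,0,1,0,0,1,1,0,1,1,0,3,0,1,0,0,0,0,0,0,1,0,0,0,1,0,0,0,0,2,0,0,0,0]
Step 10: delete y at [13, 20, 31] -> counters=[0,0,0,2,0,0,0,0,0,1,0,0,1,0,0,1,1,0,3,0,0,0,0,0,0,0,0,1,0,0,0,0,0,0,0,0,2,0,0,0,0]
Step 11: insert my at [18, 26, 35] -> counters=[0,0,0,2,0,0,0,0,0,1,0,0,1,0,0,1,1,0,4,0,0,0,0,0,0,0,1,1,0,0,0,0,0,0,0,1,2,0,0,0,0]
Step 12: delete r at [3, 18, 36] -> counters=[0,0,0,1,0,0,0,0,0,1,0,0,1,0,0,1,1,0,3,0,0,0,0,0,0,0,1,1,0,0,0,0,0,0,0,1,1,0,0,0,0]
Step 13: insert aoc at [12, 15, 16] -> counters=[0,0,0,1,0,0,0,0,0,1,0,0,2,0,0,2,2,0,3,0,0,0,0,0,0,0,1,1,0,0,0,0,0,0,0,1,1,0,0,0,0]
Step 14: delete aoc at [12, 15, 16] -> counters=[0,0,0,1,0,0,0,0,0,1,0,0,1,0,0,1,1,0,3,0,0,0,0,0,0,0,1,1,0,0,0,0,0,0,0,1,1,0,0,0,0]
Step 15: delete wz at [9, 18, 27] -> counters=[0,0,0,1,0,0,0,0,0,0,0,0,1,0,0,1,1,0,2,0,0,0,0,0,0,0,1,0,0,0,0,0,0,0,0,1,1,0,0,0,0]
Step 16: insert my at [18, 26, 35] -> counters=[0,0,0,1,0,0,0,0,0,0,0,0,1,0,0,1,1,0,3,0,0,0,0,0,0,0,2,0,0,0,0,0,0,0,0,2,1,0,0,0,0]
Step 17: insert wz at [9, 18, 27] -> counters=[0,0,0,1,0,0,0,0,0,1,0,0,1,0,0,1,1,0,4,0,0,0,0,0,0,0,2,1,0,0,0,0,0,0,0,2,1,0,0,0,0]
Step 18: delete my at [18, 26, 35] -> counters=[0,0,0,1,0,0,0,0,0,1,0,0,1,0,0,1,1,0,3,0,0,0,0,0,0,0,1,1,0,0,0,0,0,0,0,1,1,0,0,0,0]
Step 19: insert y at [13, 20, 31] -> counters=[0,0,0,1,0,0,0,0,0,1,0,0,1,1,0,1,1,0,3,0,1,0,0,0,0,0,1,1,0,0,0,1,0,0,0,1,1,0,0,0,0]
Step 20: insert dsr at [15, 16, 21] -> counters=[0,0,0,1,0,0,0,0,0,1,0,0,1,1,0,2,2,0,3,0,1,1,0,0,0,0,1,1,0,0,0,1,0,0,0,1,1,0,0,0,0]
Final counters=[0,0,0,1,0,0,0,0,0,1,0,0,1,1,0,2,2,0,3,0,1,1,0,0,0,0,1,1,0,0,0,1,0,0,0,1,1,0,0,0,0] -> counters[35]=1

Answer: 1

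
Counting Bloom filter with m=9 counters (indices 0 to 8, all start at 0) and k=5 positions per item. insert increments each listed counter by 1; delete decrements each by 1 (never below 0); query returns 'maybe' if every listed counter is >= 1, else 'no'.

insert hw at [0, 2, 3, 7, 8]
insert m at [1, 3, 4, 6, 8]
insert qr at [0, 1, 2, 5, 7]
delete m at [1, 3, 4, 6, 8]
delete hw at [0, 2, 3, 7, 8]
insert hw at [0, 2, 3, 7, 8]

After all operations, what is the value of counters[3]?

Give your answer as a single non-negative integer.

Step 1: insert hw at [0, 2, 3, 7, 8] -> counters=[1,0,1,1,0,0,0,1,1]
Step 2: insert m at [1, 3, 4, 6, 8] -> counters=[1,1,1,2,1,0,1,1,2]
Step 3: insert qr at [0, 1, 2, 5, 7] -> counters=[2,2,2,2,1,1,1,2,2]
Step 4: delete m at [1, 3, 4, 6, 8] -> counters=[2,1,2,1,0,1,0,2,1]
Step 5: delete hw at [0, 2, 3, 7, 8] -> counters=[1,1,1,0,0,1,0,1,0]
Step 6: insert hw at [0, 2, 3, 7, 8] -> counters=[2,1,2,1,0,1,0,2,1]
Final counters=[2,1,2,1,0,1,0,2,1] -> counters[3]=1

Answer: 1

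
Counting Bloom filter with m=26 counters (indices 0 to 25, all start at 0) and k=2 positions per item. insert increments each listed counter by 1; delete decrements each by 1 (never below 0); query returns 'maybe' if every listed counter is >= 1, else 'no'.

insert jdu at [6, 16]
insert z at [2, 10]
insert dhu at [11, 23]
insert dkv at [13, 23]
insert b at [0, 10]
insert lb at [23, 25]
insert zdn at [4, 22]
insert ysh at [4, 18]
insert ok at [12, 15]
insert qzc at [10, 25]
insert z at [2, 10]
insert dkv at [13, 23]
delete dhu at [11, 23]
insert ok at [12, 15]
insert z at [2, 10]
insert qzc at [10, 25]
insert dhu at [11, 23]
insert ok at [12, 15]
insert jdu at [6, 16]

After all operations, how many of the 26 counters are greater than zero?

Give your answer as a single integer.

Step 1: insert jdu at [6, 16] -> counters=[0,0,0,0,0,0,1,0,0,0,0,0,0,0,0,0,1,0,0,0,0,0,0,0,0,0]
Step 2: insert z at [2, 10] -> counters=[0,0,1,0,0,0,1,0,0,0,1,0,0,0,0,0,1,0,0,0,0,0,0,0,0,0]
Step 3: insert dhu at [11, 23] -> counters=[0,0,1,0,0,0,1,0,0,0,1,1,0,0,0,0,1,0,0,0,0,0,0,1,0,0]
Step 4: insert dkv at [13, 23] -> counters=[0,0,1,0,0,0,1,0,0,0,1,1,0,1,0,0,1,0,0,0,0,0,0,2,0,0]
Step 5: insert b at [0, 10] -> counters=[1,0,1,0,0,0,1,0,0,0,2,1,0,1,0,0,1,0,0,0,0,0,0,2,0,0]
Step 6: insert lb at [23, 25] -> counters=[1,0,1,0,0,0,1,0,0,0,2,1,0,1,0,0,1,0,0,0,0,0,0,3,0,1]
Step 7: insert zdn at [4, 22] -> counters=[1,0,1,0,1,0,1,0,0,0,2,1,0,1,0,0,1,0,0,0,0,0,1,3,0,1]
Step 8: insert ysh at [4, 18] -> counters=[1,0,1,0,2,0,1,0,0,0,2,1,0,1,0,0,1,0,1,0,0,0,1,3,0,1]
Step 9: insert ok at [12, 15] -> counters=[1,0,1,0,2,0,1,0,0,0,2,1,1,1,0,1,1,0,1,0,0,0,1,3,0,1]
Step 10: insert qzc at [10, 25] -> counters=[1,0,1,0,2,0,1,0,0,0,3,1,1,1,0,1,1,0,1,0,0,0,1,3,0,2]
Step 11: insert z at [2, 10] -> counters=[1,0,2,0,2,0,1,0,0,0,4,1,1,1,0,1,1,0,1,0,0,0,1,3,0,2]
Step 12: insert dkv at [13, 23] -> counters=[1,0,2,0,2,0,1,0,0,0,4,1,1,2,0,1,1,0,1,0,0,0,1,4,0,2]
Step 13: delete dhu at [11, 23] -> counters=[1,0,2,0,2,0,1,0,0,0,4,0,1,2,0,1,1,0,1,0,0,0,1,3,0,2]
Step 14: insert ok at [12, 15] -> counters=[1,0,2,0,2,0,1,0,0,0,4,0,2,2,0,2,1,0,1,0,0,0,1,3,0,2]
Step 15: insert z at [2, 10] -> counters=[1,0,3,0,2,0,1,0,0,0,5,0,2,2,0,2,1,0,1,0,0,0,1,3,0,2]
Step 16: insert qzc at [10, 25] -> counters=[1,0,3,0,2,0,1,0,0,0,6,0,2,2,0,2,1,0,1,0,0,0,1,3,0,3]
Step 17: insert dhu at [11, 23] -> counters=[1,0,3,0,2,0,1,0,0,0,6,1,2,2,0,2,1,0,1,0,0,0,1,4,0,3]
Step 18: insert ok at [12, 15] -> counters=[1,0,3,0,2,0,1,0,0,0,6,1,3,2,0,3,1,0,1,0,0,0,1,4,0,3]
Step 19: insert jdu at [6, 16] -> counters=[1,0,3,0,2,0,2,0,0,0,6,1,3,2,0,3,2,0,1,0,0,0,1,4,0,3]
Final counters=[1,0,3,0,2,0,2,0,0,0,6,1,3,2,0,3,2,0,1,0,0,0,1,4,0,3] -> 14 nonzero

Answer: 14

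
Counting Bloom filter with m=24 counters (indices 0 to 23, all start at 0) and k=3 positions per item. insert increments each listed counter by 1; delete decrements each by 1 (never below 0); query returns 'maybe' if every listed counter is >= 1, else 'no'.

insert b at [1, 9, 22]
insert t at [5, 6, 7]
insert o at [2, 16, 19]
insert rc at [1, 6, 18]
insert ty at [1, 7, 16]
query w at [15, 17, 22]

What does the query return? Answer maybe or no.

Step 1: insert b at [1, 9, 22] -> counters=[0,1,0,0,0,0,0,0,0,1,0,0,0,0,0,0,0,0,0,0,0,0,1,0]
Step 2: insert t at [5, 6, 7] -> counters=[0,1,0,0,0,1,1,1,0,1,0,0,0,0,0,0,0,0,0,0,0,0,1,0]
Step 3: insert o at [2, 16, 19] -> counters=[0,1,1,0,0,1,1,1,0,1,0,0,0,0,0,0,1,0,0,1,0,0,1,0]
Step 4: insert rc at [1, 6, 18] -> counters=[0,2,1,0,0,1,2,1,0,1,0,0,0,0,0,0,1,0,1,1,0,0,1,0]
Step 5: insert ty at [1, 7, 16] -> counters=[0,3,1,0,0,1,2,2,0,1,0,0,0,0,0,0,2,0,1,1,0,0,1,0]
Query w: check counters[15]=0 counters[17]=0 counters[22]=1 -> no

Answer: no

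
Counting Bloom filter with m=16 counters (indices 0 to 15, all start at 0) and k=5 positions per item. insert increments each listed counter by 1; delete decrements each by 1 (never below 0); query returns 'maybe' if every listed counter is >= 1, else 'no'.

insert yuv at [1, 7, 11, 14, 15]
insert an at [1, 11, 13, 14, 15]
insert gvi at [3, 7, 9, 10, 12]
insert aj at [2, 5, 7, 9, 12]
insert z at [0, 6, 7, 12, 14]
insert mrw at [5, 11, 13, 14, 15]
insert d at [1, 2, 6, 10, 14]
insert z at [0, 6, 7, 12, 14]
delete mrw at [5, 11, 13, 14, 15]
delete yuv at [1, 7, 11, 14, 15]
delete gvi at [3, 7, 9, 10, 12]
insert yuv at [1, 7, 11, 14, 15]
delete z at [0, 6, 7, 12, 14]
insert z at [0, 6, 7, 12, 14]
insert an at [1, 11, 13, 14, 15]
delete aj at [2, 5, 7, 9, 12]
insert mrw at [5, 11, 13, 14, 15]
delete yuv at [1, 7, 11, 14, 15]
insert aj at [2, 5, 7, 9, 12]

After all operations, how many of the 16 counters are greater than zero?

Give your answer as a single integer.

Answer: 13

Derivation:
Step 1: insert yuv at [1, 7, 11, 14, 15] -> counters=[0,1,0,0,0,0,0,1,0,0,0,1,0,0,1,1]
Step 2: insert an at [1, 11, 13, 14, 15] -> counters=[0,2,0,0,0,0,0,1,0,0,0,2,0,1,2,2]
Step 3: insert gvi at [3, 7, 9, 10, 12] -> counters=[0,2,0,1,0,0,0,2,0,1,1,2,1,1,2,2]
Step 4: insert aj at [2, 5, 7, 9, 12] -> counters=[0,2,1,1,0,1,0,3,0,2,1,2,2,1,2,2]
Step 5: insert z at [0, 6, 7, 12, 14] -> counters=[1,2,1,1,0,1,1,4,0,2,1,2,3,1,3,2]
Step 6: insert mrw at [5, 11, 13, 14, 15] -> counters=[1,2,1,1,0,2,1,4,0,2,1,3,3,2,4,3]
Step 7: insert d at [1, 2, 6, 10, 14] -> counters=[1,3,2,1,0,2,2,4,0,2,2,3,3,2,5,3]
Step 8: insert z at [0, 6, 7, 12, 14] -> counters=[2,3,2,1,0,2,3,5,0,2,2,3,4,2,6,3]
Step 9: delete mrw at [5, 11, 13, 14, 15] -> counters=[2,3,2,1,0,1,3,5,0,2,2,2,4,1,5,2]
Step 10: delete yuv at [1, 7, 11, 14, 15] -> counters=[2,2,2,1,0,1,3,4,0,2,2,1,4,1,4,1]
Step 11: delete gvi at [3, 7, 9, 10, 12] -> counters=[2,2,2,0,0,1,3,3,0,1,1,1,3,1,4,1]
Step 12: insert yuv at [1, 7, 11, 14, 15] -> counters=[2,3,2,0,0,1,3,4,0,1,1,2,3,1,5,2]
Step 13: delete z at [0, 6, 7, 12, 14] -> counters=[1,3,2,0,0,1,2,3,0,1,1,2,2,1,4,2]
Step 14: insert z at [0, 6, 7, 12, 14] -> counters=[2,3,2,0,0,1,3,4,0,1,1,2,3,1,5,2]
Step 15: insert an at [1, 11, 13, 14, 15] -> counters=[2,4,2,0,0,1,3,4,0,1,1,3,3,2,6,3]
Step 16: delete aj at [2, 5, 7, 9, 12] -> counters=[2,4,1,0,0,0,3,3,0,0,1,3,2,2,6,3]
Step 17: insert mrw at [5, 11, 13, 14, 15] -> counters=[2,4,1,0,0,1,3,3,0,0,1,4,2,3,7,4]
Step 18: delete yuv at [1, 7, 11, 14, 15] -> counters=[2,3,1,0,0,1,3,2,0,0,1,3,2,3,6,3]
Step 19: insert aj at [2, 5, 7, 9, 12] -> counters=[2,3,2,0,0,2,3,3,0,1,1,3,3,3,6,3]
Final counters=[2,3,2,0,0,2,3,3,0,1,1,3,3,3,6,3] -> 13 nonzero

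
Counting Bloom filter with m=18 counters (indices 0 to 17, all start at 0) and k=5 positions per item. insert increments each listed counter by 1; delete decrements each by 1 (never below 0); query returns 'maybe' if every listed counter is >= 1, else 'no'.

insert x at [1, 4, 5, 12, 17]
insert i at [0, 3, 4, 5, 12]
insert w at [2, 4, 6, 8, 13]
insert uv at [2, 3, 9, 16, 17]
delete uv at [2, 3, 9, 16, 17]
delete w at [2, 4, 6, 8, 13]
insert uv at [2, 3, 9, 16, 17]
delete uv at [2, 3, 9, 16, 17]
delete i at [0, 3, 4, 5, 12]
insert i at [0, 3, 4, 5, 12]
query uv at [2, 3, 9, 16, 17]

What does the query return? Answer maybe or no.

Step 1: insert x at [1, 4, 5, 12, 17] -> counters=[0,1,0,0,1,1,0,0,0,0,0,0,1,0,0,0,0,1]
Step 2: insert i at [0, 3, 4, 5, 12] -> counters=[1,1,0,1,2,2,0,0,0,0,0,0,2,0,0,0,0,1]
Step 3: insert w at [2, 4, 6, 8, 13] -> counters=[1,1,1,1,3,2,1,0,1,0,0,0,2,1,0,0,0,1]
Step 4: insert uv at [2, 3, 9, 16, 17] -> counters=[1,1,2,2,3,2,1,0,1,1,0,0,2,1,0,0,1,2]
Step 5: delete uv at [2, 3, 9, 16, 17] -> counters=[1,1,1,1,3,2,1,0,1,0,0,0,2,1,0,0,0,1]
Step 6: delete w at [2, 4, 6, 8, 13] -> counters=[1,1,0,1,2,2,0,0,0,0,0,0,2,0,0,0,0,1]
Step 7: insert uv at [2, 3, 9, 16, 17] -> counters=[1,1,1,2,2,2,0,0,0,1,0,0,2,0,0,0,1,2]
Step 8: delete uv at [2, 3, 9, 16, 17] -> counters=[1,1,0,1,2,2,0,0,0,0,0,0,2,0,0,0,0,1]
Step 9: delete i at [0, 3, 4, 5, 12] -> counters=[0,1,0,0,1,1,0,0,0,0,0,0,1,0,0,0,0,1]
Step 10: insert i at [0, 3, 4, 5, 12] -> counters=[1,1,0,1,2,2,0,0,0,0,0,0,2,0,0,0,0,1]
Query uv: check counters[2]=0 counters[3]=1 counters[9]=0 counters[16]=0 counters[17]=1 -> no

Answer: no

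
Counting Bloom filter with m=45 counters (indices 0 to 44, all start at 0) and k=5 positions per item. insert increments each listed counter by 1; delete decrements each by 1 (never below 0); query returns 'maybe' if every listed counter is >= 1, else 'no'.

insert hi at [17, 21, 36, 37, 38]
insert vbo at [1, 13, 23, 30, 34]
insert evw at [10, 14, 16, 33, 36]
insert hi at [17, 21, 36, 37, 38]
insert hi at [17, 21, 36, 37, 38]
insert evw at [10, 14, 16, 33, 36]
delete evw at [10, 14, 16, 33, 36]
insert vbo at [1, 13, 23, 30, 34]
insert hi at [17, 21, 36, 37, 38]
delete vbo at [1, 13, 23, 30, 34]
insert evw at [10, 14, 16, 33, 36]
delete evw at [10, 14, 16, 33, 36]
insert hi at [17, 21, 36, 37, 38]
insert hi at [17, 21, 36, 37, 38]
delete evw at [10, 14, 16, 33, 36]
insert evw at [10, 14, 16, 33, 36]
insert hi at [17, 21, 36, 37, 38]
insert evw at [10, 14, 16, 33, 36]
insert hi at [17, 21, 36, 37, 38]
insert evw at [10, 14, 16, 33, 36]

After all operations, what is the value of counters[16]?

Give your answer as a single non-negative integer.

Answer: 3

Derivation:
Step 1: insert hi at [17, 21, 36, 37, 38] -> counters=[0,0,0,0,0,0,0,0,0,0,0,0,0,0,0,0,0,1,0,0,0,1,0,0,0,0,0,0,0,0,0,0,0,0,0,0,1,1,1,0,0,0,0,0,0]
Step 2: insert vbo at [1, 13, 23, 30, 34] -> counters=[0,1,0,0,0,0,0,0,0,0,0,0,0,1,0,0,0,1,0,0,0,1,0,1,0,0,0,0,0,0,1,0,0,0,1,0,1,1,1,0,0,0,0,0,0]
Step 3: insert evw at [10, 14, 16, 33, 36] -> counters=[0,1,0,0,0,0,0,0,0,0,1,0,0,1,1,0,1,1,0,0,0,1,0,1,0,0,0,0,0,0,1,0,0,1,1,0,2,1,1,0,0,0,0,0,0]
Step 4: insert hi at [17, 21, 36, 37, 38] -> counters=[0,1,0,0,0,0,0,0,0,0,1,0,0,1,1,0,1,2,0,0,0,2,0,1,0,0,0,0,0,0,1,0,0,1,1,0,3,2,2,0,0,0,0,0,0]
Step 5: insert hi at [17, 21, 36, 37, 38] -> counters=[0,1,0,0,0,0,0,0,0,0,1,0,0,1,1,0,1,3,0,0,0,3,0,1,0,0,0,0,0,0,1,0,0,1,1,0,4,3,3,0,0,0,0,0,0]
Step 6: insert evw at [10, 14, 16, 33, 36] -> counters=[0,1,0,0,0,0,0,0,0,0,2,0,0,1,2,0,2,3,0,0,0,3,0,1,0,0,0,0,0,0,1,0,0,2,1,0,5,3,3,0,0,0,0,0,0]
Step 7: delete evw at [10, 14, 16, 33, 36] -> counters=[0,1,0,0,0,0,0,0,0,0,1,0,0,1,1,0,1,3,0,0,0,3,0,1,0,0,0,0,0,0,1,0,0,1,1,0,4,3,3,0,0,0,0,0,0]
Step 8: insert vbo at [1, 13, 23, 30, 34] -> counters=[0,2,0,0,0,0,0,0,0,0,1,0,0,2,1,0,1,3,0,0,0,3,0,2,0,0,0,0,0,0,2,0,0,1,2,0,4,3,3,0,0,0,0,0,0]
Step 9: insert hi at [17, 21, 36, 37, 38] -> counters=[0,2,0,0,0,0,0,0,0,0,1,0,0,2,1,0,1,4,0,0,0,4,0,2,0,0,0,0,0,0,2,0,0,1,2,0,5,4,4,0,0,0,0,0,0]
Step 10: delete vbo at [1, 13, 23, 30, 34] -> counters=[0,1,0,0,0,0,0,0,0,0,1,0,0,1,1,0,1,4,0,0,0,4,0,1,0,0,0,0,0,0,1,0,0,1,1,0,5,4,4,0,0,0,0,0,0]
Step 11: insert evw at [10, 14, 16, 33, 36] -> counters=[0,1,0,0,0,0,0,0,0,0,2,0,0,1,2,0,2,4,0,0,0,4,0,1,0,0,0,0,0,0,1,0,0,2,1,0,6,4,4,0,0,0,0,0,0]
Step 12: delete evw at [10, 14, 16, 33, 36] -> counters=[0,1,0,0,0,0,0,0,0,0,1,0,0,1,1,0,1,4,0,0,0,4,0,1,0,0,0,0,0,0,1,0,0,1,1,0,5,4,4,0,0,0,0,0,0]
Step 13: insert hi at [17, 21, 36, 37, 38] -> counters=[0,1,0,0,0,0,0,0,0,0,1,0,0,1,1,0,1,5,0,0,0,5,0,1,0,0,0,0,0,0,1,0,0,1,1,0,6,5,5,0,0,0,0,0,0]
Step 14: insert hi at [17, 21, 36, 37, 38] -> counters=[0,1,0,0,0,0,0,0,0,0,1,0,0,1,1,0,1,6,0,0,0,6,0,1,0,0,0,0,0,0,1,0,0,1,1,0,7,6,6,0,0,0,0,0,0]
Step 15: delete evw at [10, 14, 16, 33, 36] -> counters=[0,1,0,0,0,0,0,0,0,0,0,0,0,1,0,0,0,6,0,0,0,6,0,1,0,0,0,0,0,0,1,0,0,0,1,0,6,6,6,0,0,0,0,0,0]
Step 16: insert evw at [10, 14, 16, 33, 36] -> counters=[0,1,0,0,0,0,0,0,0,0,1,0,0,1,1,0,1,6,0,0,0,6,0,1,0,0,0,0,0,0,1,0,0,1,1,0,7,6,6,0,0,0,0,0,0]
Step 17: insert hi at [17, 21, 36, 37, 38] -> counters=[0,1,0,0,0,0,0,0,0,0,1,0,0,1,1,0,1,7,0,0,0,7,0,1,0,0,0,0,0,0,1,0,0,1,1,0,8,7,7,0,0,0,0,0,0]
Step 18: insert evw at [10, 14, 16, 33, 36] -> counters=[0,1,0,0,0,0,0,0,0,0,2,0,0,1,2,0,2,7,0,0,0,7,0,1,0,0,0,0,0,0,1,0,0,2,1,0,9,7,7,0,0,0,0,0,0]
Step 19: insert hi at [17, 21, 36, 37, 38] -> counters=[0,1,0,0,0,0,0,0,0,0,2,0,0,1,2,0,2,8,0,0,0,8,0,1,0,0,0,0,0,0,1,0,0,2,1,0,10,8,8,0,0,0,0,0,0]
Step 20: insert evw at [10, 14, 16, 33, 36] -> counters=[0,1,0,0,0,0,0,0,0,0,3,0,0,1,3,0,3,8,0,0,0,8,0,1,0,0,0,0,0,0,1,0,0,3,1,0,11,8,8,0,0,0,0,0,0]
Final counters=[0,1,0,0,0,0,0,0,0,0,3,0,0,1,3,0,3,8,0,0,0,8,0,1,0,0,0,0,0,0,1,0,0,3,1,0,11,8,8,0,0,0,0,0,0] -> counters[16]=3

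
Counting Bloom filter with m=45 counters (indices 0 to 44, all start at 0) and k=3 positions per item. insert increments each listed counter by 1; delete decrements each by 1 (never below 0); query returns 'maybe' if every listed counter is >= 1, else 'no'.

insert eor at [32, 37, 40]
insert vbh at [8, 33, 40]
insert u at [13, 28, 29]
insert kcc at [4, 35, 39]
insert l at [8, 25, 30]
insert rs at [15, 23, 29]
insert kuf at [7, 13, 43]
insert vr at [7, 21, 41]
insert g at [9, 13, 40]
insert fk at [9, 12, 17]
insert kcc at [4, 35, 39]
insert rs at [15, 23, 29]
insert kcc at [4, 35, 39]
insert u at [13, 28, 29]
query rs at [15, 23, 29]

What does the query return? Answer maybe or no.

Answer: maybe

Derivation:
Step 1: insert eor at [32, 37, 40] -> counters=[0,0,0,0,0,0,0,0,0,0,0,0,0,0,0,0,0,0,0,0,0,0,0,0,0,0,0,0,0,0,0,0,1,0,0,0,0,1,0,0,1,0,0,0,0]
Step 2: insert vbh at [8, 33, 40] -> counters=[0,0,0,0,0,0,0,0,1,0,0,0,0,0,0,0,0,0,0,0,0,0,0,0,0,0,0,0,0,0,0,0,1,1,0,0,0,1,0,0,2,0,0,0,0]
Step 3: insert u at [13, 28, 29] -> counters=[0,0,0,0,0,0,0,0,1,0,0,0,0,1,0,0,0,0,0,0,0,0,0,0,0,0,0,0,1,1,0,0,1,1,0,0,0,1,0,0,2,0,0,0,0]
Step 4: insert kcc at [4, 35, 39] -> counters=[0,0,0,0,1,0,0,0,1,0,0,0,0,1,0,0,0,0,0,0,0,0,0,0,0,0,0,0,1,1,0,0,1,1,0,1,0,1,0,1,2,0,0,0,0]
Step 5: insert l at [8, 25, 30] -> counters=[0,0,0,0,1,0,0,0,2,0,0,0,0,1,0,0,0,0,0,0,0,0,0,0,0,1,0,0,1,1,1,0,1,1,0,1,0,1,0,1,2,0,0,0,0]
Step 6: insert rs at [15, 23, 29] -> counters=[0,0,0,0,1,0,0,0,2,0,0,0,0,1,0,1,0,0,0,0,0,0,0,1,0,1,0,0,1,2,1,0,1,1,0,1,0,1,0,1,2,0,0,0,0]
Step 7: insert kuf at [7, 13, 43] -> counters=[0,0,0,0,1,0,0,1,2,0,0,0,0,2,0,1,0,0,0,0,0,0,0,1,0,1,0,0,1,2,1,0,1,1,0,1,0,1,0,1,2,0,0,1,0]
Step 8: insert vr at [7, 21, 41] -> counters=[0,0,0,0,1,0,0,2,2,0,0,0,0,2,0,1,0,0,0,0,0,1,0,1,0,1,0,0,1,2,1,0,1,1,0,1,0,1,0,1,2,1,0,1,0]
Step 9: insert g at [9, 13, 40] -> counters=[0,0,0,0,1,0,0,2,2,1,0,0,0,3,0,1,0,0,0,0,0,1,0,1,0,1,0,0,1,2,1,0,1,1,0,1,0,1,0,1,3,1,0,1,0]
Step 10: insert fk at [9, 12, 17] -> counters=[0,0,0,0,1,0,0,2,2,2,0,0,1,3,0,1,0,1,0,0,0,1,0,1,0,1,0,0,1,2,1,0,1,1,0,1,0,1,0,1,3,1,0,1,0]
Step 11: insert kcc at [4, 35, 39] -> counters=[0,0,0,0,2,0,0,2,2,2,0,0,1,3,0,1,0,1,0,0,0,1,0,1,0,1,0,0,1,2,1,0,1,1,0,2,0,1,0,2,3,1,0,1,0]
Step 12: insert rs at [15, 23, 29] -> counters=[0,0,0,0,2,0,0,2,2,2,0,0,1,3,0,2,0,1,0,0,0,1,0,2,0,1,0,0,1,3,1,0,1,1,0,2,0,1,0,2,3,1,0,1,0]
Step 13: insert kcc at [4, 35, 39] -> counters=[0,0,0,0,3,0,0,2,2,2,0,0,1,3,0,2,0,1,0,0,0,1,0,2,0,1,0,0,1,3,1,0,1,1,0,3,0,1,0,3,3,1,0,1,0]
Step 14: insert u at [13, 28, 29] -> counters=[0,0,0,0,3,0,0,2,2,2,0,0,1,4,0,2,0,1,0,0,0,1,0,2,0,1,0,0,2,4,1,0,1,1,0,3,0,1,0,3,3,1,0,1,0]
Query rs: check counters[15]=2 counters[23]=2 counters[29]=4 -> maybe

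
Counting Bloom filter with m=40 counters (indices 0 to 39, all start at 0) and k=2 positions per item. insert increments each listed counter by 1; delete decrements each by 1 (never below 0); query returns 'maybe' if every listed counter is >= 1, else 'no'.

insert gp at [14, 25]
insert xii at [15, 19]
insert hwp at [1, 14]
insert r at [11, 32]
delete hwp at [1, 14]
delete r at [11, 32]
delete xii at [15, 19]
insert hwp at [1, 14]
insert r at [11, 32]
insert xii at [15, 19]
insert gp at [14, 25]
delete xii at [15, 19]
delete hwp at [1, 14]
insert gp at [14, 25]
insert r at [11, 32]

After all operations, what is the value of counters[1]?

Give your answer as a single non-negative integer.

Answer: 0

Derivation:
Step 1: insert gp at [14, 25] -> counters=[0,0,0,0,0,0,0,0,0,0,0,0,0,0,1,0,0,0,0,0,0,0,0,0,0,1,0,0,0,0,0,0,0,0,0,0,0,0,0,0]
Step 2: insert xii at [15, 19] -> counters=[0,0,0,0,0,0,0,0,0,0,0,0,0,0,1,1,0,0,0,1,0,0,0,0,0,1,0,0,0,0,0,0,0,0,0,0,0,0,0,0]
Step 3: insert hwp at [1, 14] -> counters=[0,1,0,0,0,0,0,0,0,0,0,0,0,0,2,1,0,0,0,1,0,0,0,0,0,1,0,0,0,0,0,0,0,0,0,0,0,0,0,0]
Step 4: insert r at [11, 32] -> counters=[0,1,0,0,0,0,0,0,0,0,0,1,0,0,2,1,0,0,0,1,0,0,0,0,0,1,0,0,0,0,0,0,1,0,0,0,0,0,0,0]
Step 5: delete hwp at [1, 14] -> counters=[0,0,0,0,0,0,0,0,0,0,0,1,0,0,1,1,0,0,0,1,0,0,0,0,0,1,0,0,0,0,0,0,1,0,0,0,0,0,0,0]
Step 6: delete r at [11, 32] -> counters=[0,0,0,0,0,0,0,0,0,0,0,0,0,0,1,1,0,0,0,1,0,0,0,0,0,1,0,0,0,0,0,0,0,0,0,0,0,0,0,0]
Step 7: delete xii at [15, 19] -> counters=[0,0,0,0,0,0,0,0,0,0,0,0,0,0,1,0,0,0,0,0,0,0,0,0,0,1,0,0,0,0,0,0,0,0,0,0,0,0,0,0]
Step 8: insert hwp at [1, 14] -> counters=[0,1,0,0,0,0,0,0,0,0,0,0,0,0,2,0,0,0,0,0,0,0,0,0,0,1,0,0,0,0,0,0,0,0,0,0,0,0,0,0]
Step 9: insert r at [11, 32] -> counters=[0,1,0,0,0,0,0,0,0,0,0,1,0,0,2,0,0,0,0,0,0,0,0,0,0,1,0,0,0,0,0,0,1,0,0,0,0,0,0,0]
Step 10: insert xii at [15, 19] -> counters=[0,1,0,0,0,0,0,0,0,0,0,1,0,0,2,1,0,0,0,1,0,0,0,0,0,1,0,0,0,0,0,0,1,0,0,0,0,0,0,0]
Step 11: insert gp at [14, 25] -> counters=[0,1,0,0,0,0,0,0,0,0,0,1,0,0,3,1,0,0,0,1,0,0,0,0,0,2,0,0,0,0,0,0,1,0,0,0,0,0,0,0]
Step 12: delete xii at [15, 19] -> counters=[0,1,0,0,0,0,0,0,0,0,0,1,0,0,3,0,0,0,0,0,0,0,0,0,0,2,0,0,0,0,0,0,1,0,0,0,0,0,0,0]
Step 13: delete hwp at [1, 14] -> counters=[0,0,0,0,0,0,0,0,0,0,0,1,0,0,2,0,0,0,0,0,0,0,0,0,0,2,0,0,0,0,0,0,1,0,0,0,0,0,0,0]
Step 14: insert gp at [14, 25] -> counters=[0,0,0,0,0,0,0,0,0,0,0,1,0,0,3,0,0,0,0,0,0,0,0,0,0,3,0,0,0,0,0,0,1,0,0,0,0,0,0,0]
Step 15: insert r at [11, 32] -> counters=[0,0,0,0,0,0,0,0,0,0,0,2,0,0,3,0,0,0,0,0,0,0,0,0,0,3,0,0,0,0,0,0,2,0,0,0,0,0,0,0]
Final counters=[0,0,0,0,0,0,0,0,0,0,0,2,0,0,3,0,0,0,0,0,0,0,0,0,0,3,0,0,0,0,0,0,2,0,0,0,0,0,0,0] -> counters[1]=0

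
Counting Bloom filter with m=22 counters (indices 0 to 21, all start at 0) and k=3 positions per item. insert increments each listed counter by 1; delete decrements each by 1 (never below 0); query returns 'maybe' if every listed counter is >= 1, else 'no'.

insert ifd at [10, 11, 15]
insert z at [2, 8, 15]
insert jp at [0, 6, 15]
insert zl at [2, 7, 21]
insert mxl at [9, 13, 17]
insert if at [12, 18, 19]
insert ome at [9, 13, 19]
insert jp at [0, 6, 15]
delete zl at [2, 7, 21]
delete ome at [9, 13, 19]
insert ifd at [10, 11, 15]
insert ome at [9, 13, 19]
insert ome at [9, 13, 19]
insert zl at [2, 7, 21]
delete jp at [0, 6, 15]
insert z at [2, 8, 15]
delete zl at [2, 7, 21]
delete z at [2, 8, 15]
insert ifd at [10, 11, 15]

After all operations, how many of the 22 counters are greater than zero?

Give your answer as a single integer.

Step 1: insert ifd at [10, 11, 15] -> counters=[0,0,0,0,0,0,0,0,0,0,1,1,0,0,0,1,0,0,0,0,0,0]
Step 2: insert z at [2, 8, 15] -> counters=[0,0,1,0,0,0,0,0,1,0,1,1,0,0,0,2,0,0,0,0,0,0]
Step 3: insert jp at [0, 6, 15] -> counters=[1,0,1,0,0,0,1,0,1,0,1,1,0,0,0,3,0,0,0,0,0,0]
Step 4: insert zl at [2, 7, 21] -> counters=[1,0,2,0,0,0,1,1,1,0,1,1,0,0,0,3,0,0,0,0,0,1]
Step 5: insert mxl at [9, 13, 17] -> counters=[1,0,2,0,0,0,1,1,1,1,1,1,0,1,0,3,0,1,0,0,0,1]
Step 6: insert if at [12, 18, 19] -> counters=[1,0,2,0,0,0,1,1,1,1,1,1,1,1,0,3,0,1,1,1,0,1]
Step 7: insert ome at [9, 13, 19] -> counters=[1,0,2,0,0,0,1,1,1,2,1,1,1,2,0,3,0,1,1,2,0,1]
Step 8: insert jp at [0, 6, 15] -> counters=[2,0,2,0,0,0,2,1,1,2,1,1,1,2,0,4,0,1,1,2,0,1]
Step 9: delete zl at [2, 7, 21] -> counters=[2,0,1,0,0,0,2,0,1,2,1,1,1,2,0,4,0,1,1,2,0,0]
Step 10: delete ome at [9, 13, 19] -> counters=[2,0,1,0,0,0,2,0,1,1,1,1,1,1,0,4,0,1,1,1,0,0]
Step 11: insert ifd at [10, 11, 15] -> counters=[2,0,1,0,0,0,2,0,1,1,2,2,1,1,0,5,0,1,1,1,0,0]
Step 12: insert ome at [9, 13, 19] -> counters=[2,0,1,0,0,0,2,0,1,2,2,2,1,2,0,5,0,1,1,2,0,0]
Step 13: insert ome at [9, 13, 19] -> counters=[2,0,1,0,0,0,2,0,1,3,2,2,1,3,0,5,0,1,1,3,0,0]
Step 14: insert zl at [2, 7, 21] -> counters=[2,0,2,0,0,0,2,1,1,3,2,2,1,3,0,5,0,1,1,3,0,1]
Step 15: delete jp at [0, 6, 15] -> counters=[1,0,2,0,0,0,1,1,1,3,2,2,1,3,0,4,0,1,1,3,0,1]
Step 16: insert z at [2, 8, 15] -> counters=[1,0,3,0,0,0,1,1,2,3,2,2,1,3,0,5,0,1,1,3,0,1]
Step 17: delete zl at [2, 7, 21] -> counters=[1,0,2,0,0,0,1,0,2,3,2,2,1,3,0,5,0,1,1,3,0,0]
Step 18: delete z at [2, 8, 15] -> counters=[1,0,1,0,0,0,1,0,1,3,2,2,1,3,0,4,0,1,1,3,0,0]
Step 19: insert ifd at [10, 11, 15] -> counters=[1,0,1,0,0,0,1,0,1,3,3,3,1,3,0,5,0,1,1,3,0,0]
Final counters=[1,0,1,0,0,0,1,0,1,3,3,3,1,3,0,5,0,1,1,3,0,0] -> 13 nonzero

Answer: 13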